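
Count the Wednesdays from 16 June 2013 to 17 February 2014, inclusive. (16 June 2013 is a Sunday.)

35

16 June 2013 is a Sunday; the first Wednesday on or after it is 19 June 2013 (3 days later).
From 19 June 2013 to 17 February 2014: 11 + 31 + 31 + 30 + 31 + 30 + 31 + 31 + 17 = 243 days (rest of June, July, August, September, October, November, December, January, February).
243 ÷ 7 = 34 full weeks with remainder 5, so 34 more Wednesdays after the first → 35.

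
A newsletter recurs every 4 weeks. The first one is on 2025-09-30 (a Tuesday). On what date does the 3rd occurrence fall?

The 3rd occurrence is 2 intervals after the first: 2 × 28 = 56 days after 2025-09-30.
September has 30 days — 0 days to the end of September leaves 56.
October has 31 days (25 left).
25 days into November → 2025-11-25.

2025-11-25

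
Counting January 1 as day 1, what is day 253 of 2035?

January has 31 days (253 − 31 = 222 remain).
February has 28 days (222 − 28 = 194 remain).
March has 31 days (194 − 31 = 163 remain).
April has 30 days (163 − 30 = 133 remain).
May has 31 days (133 − 31 = 102 remain).
June has 30 days (102 − 30 = 72 remain).
July has 31 days (72 − 31 = 41 remain).
August has 31 days (41 − 31 = 10 remain).
10 into September → September 10.

10 September 2035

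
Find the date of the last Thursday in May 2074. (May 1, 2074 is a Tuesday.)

May 2074 begins on a Tuesday, so the first Thursday is May 3 (2 days later).
May 2074 has 31 days. Adding weeks: 3, 10, 17, 24, 31 — the last one ≤ 31 is the 31st.

31 May 2074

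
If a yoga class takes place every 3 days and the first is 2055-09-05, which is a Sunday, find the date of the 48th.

The 48th occurrence is 47 intervals after the first: 47 × 3 = 141 days after 2055-09-05.
September has 30 days — 25 days to the end of September leaves 116.
October has 31 days (85 left).
November has 30 days (55 left).
December has 31 days (24 left).
24 days into January → 2056-01-24.

2056-01-24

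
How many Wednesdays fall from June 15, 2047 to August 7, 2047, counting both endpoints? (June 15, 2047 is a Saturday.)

June 15, 2047 is a Saturday; the first Wednesday on or after it is June 19, 2047 (4 days later).
From June 19, 2047 to August 7, 2047: 11 + 31 + 7 = 49 days (rest of June, July, August).
49 ÷ 7 = 7 full weeks with remainder 0, so 7 more Wednesdays after the first → 8.

8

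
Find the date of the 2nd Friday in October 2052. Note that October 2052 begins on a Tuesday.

11 October 2052

October 2052 begins on a Tuesday, so the first Friday is October 4 (3 days later).
The 2nd Friday is 1 weeks later: 4 + 7 = 11.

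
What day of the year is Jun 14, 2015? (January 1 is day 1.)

Days in months before Jun: 31 + 28 + 31 + 30 + 31 = 151.
Plus 14 days into Jun → day 165.

165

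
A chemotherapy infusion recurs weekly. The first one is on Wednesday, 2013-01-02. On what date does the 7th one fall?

The 7th occurrence is 6 intervals after the first: 6 × 7 = 42 days after 2013-01-02.
January has 31 days — 29 days to the end of January leaves 13.
13 days into February → 2013-02-13.

2013-02-13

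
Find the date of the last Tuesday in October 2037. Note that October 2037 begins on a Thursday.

October 2037 begins on a Thursday, so the first Tuesday is October 6 (5 days later).
October 2037 has 31 days. Adding weeks: 6, 13, 20, 27 — the last one ≤ 31 is the 27th.

October 27, 2037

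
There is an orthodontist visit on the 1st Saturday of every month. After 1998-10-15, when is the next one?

October 1998 starts on a Thursday, so its 1st Saturday is 1998-10-03 (2 days in).
That is not after 1998-10-15, so look at November 1998.
November 1998 starts on a Sunday, so its 1st Saturday is 1998-11-07 (6 days in).

1998-11-07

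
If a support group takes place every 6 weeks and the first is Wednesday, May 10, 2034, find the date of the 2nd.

The 2nd occurrence is 1 interval after the first: 1 × 42 = 42 days after May 10, 2034.
May has 31 days — 21 days to the end of May leaves 21.
21 days into June → June 21, 2034.

June 21, 2034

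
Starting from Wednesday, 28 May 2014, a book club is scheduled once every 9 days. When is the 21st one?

24 November 2014

The 21st occurrence is 20 intervals after the first: 20 × 9 = 180 days after 28 May 2014.
May has 31 days — 3 days to the end of May leaves 177.
June has 30 days (147 left).
July has 31 days (116 left).
August has 31 days (85 left).
September has 30 days (55 left).
October has 31 days (24 left).
24 days into November → 24 November 2014.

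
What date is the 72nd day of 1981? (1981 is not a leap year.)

1981-03-13

January has 31 days (72 − 31 = 41 remain).
February has 28 days (41 − 28 = 13 remain).
13 into March → March 13.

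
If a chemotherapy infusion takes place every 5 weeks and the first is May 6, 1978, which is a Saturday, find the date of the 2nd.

Jun 10, 1978

The 2nd occurrence is 1 interval after the first: 1 × 35 = 35 days after May 6, 1978.
May has 31 days — 25 days to the end of May leaves 10.
10 days into Jun → Jun 10, 1978.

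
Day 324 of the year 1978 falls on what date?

January has 31 days (324 − 31 = 293 remain).
February has 28 days (293 − 28 = 265 remain).
March has 31 days (265 − 31 = 234 remain).
April has 30 days (234 − 30 = 204 remain).
May has 31 days (204 − 31 = 173 remain).
June has 30 days (173 − 30 = 143 remain).
July has 31 days (143 − 31 = 112 remain).
August has 31 days (112 − 31 = 81 remain).
September has 30 days (81 − 30 = 51 remain).
October has 31 days (51 − 31 = 20 remain).
20 into November → November 20.

20 November 1978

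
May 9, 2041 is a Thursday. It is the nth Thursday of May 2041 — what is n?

2nd

Day 9 falls in week ⌈9/7⌉ of the month.
Days 1–7 hold the 1st Thursday, 8–14 the 2nd, 15–21 the 3rd, 22–28 the 4th, 29–31 the 5th.
9 is in the range for the 2nd.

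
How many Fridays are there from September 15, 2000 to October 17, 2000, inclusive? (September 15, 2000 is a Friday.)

5

September 15, 2000 is a Friday; the first Friday on or after it is September 15, 2000.
From September 15, 2000 to October 17, 2000: 15 + 17 = 32 days (rest of September, October).
32 ÷ 7 = 4 full weeks with remainder 4, so 4 more Fridays after the first → 5.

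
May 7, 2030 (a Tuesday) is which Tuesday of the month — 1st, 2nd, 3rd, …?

Day 7 falls in week ⌈7/7⌉ of the month.
Days 1–7 hold the 1st Tuesday, 8–14 the 2nd, 15–21 the 3rd, 22–28 the 4th, 29–31 the 5th.
7 is in the range for the 1st.

1st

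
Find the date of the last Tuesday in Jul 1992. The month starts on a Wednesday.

Jul 28, 1992

Jul 1992 begins on a Wednesday, so the first Tuesday is Jul 7 (6 days later).
Jul 1992 has 31 days. Adding weeks: 7, 14, 21, 28 — the last one ≤ 31 is the 28th.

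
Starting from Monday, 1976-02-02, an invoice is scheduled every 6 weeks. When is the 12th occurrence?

1977-05-09

The 12th occurrence is 11 intervals after the first: 11 × 42 = 462 days after 1976-02-02.
February has 29 days — 27 days to the end of February leaves 435.
From end of February to end of 1976 is 306 days (129 left).
January has 31 days (98 left).
February has 28 days (70 left).
March has 31 days (39 left).
April has 30 days (9 left).
9 days into May → 1977-05-09.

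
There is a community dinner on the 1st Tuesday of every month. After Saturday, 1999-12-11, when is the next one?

2000-01-04

December 1999 starts on a Wednesday, so its 1st Tuesday is 1999-12-07 (6 days in).
That is not after 1999-12-11, so look at January 2000.
January 2000 starts on a Saturday, so its 1st Tuesday is 2000-01-04 (3 days in).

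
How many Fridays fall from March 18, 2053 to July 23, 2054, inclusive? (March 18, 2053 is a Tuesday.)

70

March 18, 2053 is a Tuesday; the first Friday on or after it is March 21, 2053 (3 days later).
From March 21, 2053 to July 23, 2054: 285 + 204 = 489 days (rest of 2053, to July 23, 2054 in 2054).
489 ÷ 7 = 69 full weeks with remainder 6, so 69 more Fridays after the first → 70.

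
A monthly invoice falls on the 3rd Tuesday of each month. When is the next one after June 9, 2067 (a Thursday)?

June 2067 starts on a Wednesday; its first Tuesday is the 7th, so the 3rd Tuesday is the 21st — June 21, 2067.
June 21, 2067 is after June 9, 2067, so that is the next one.

June 21, 2067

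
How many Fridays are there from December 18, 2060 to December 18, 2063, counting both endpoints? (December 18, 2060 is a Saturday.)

156

December 18, 2060 is a Saturday; the first Friday on or after it is December 24, 2060 (6 days later).
From December 24, 2060 to December 18, 2063: 7 + 365 + 365 + 352 = 1089 days (rest of 2060, 2061, 2062, to December 18, 2063 in 2063).
1089 ÷ 7 = 155 full weeks with remainder 4, so 155 more Fridays after the first → 156.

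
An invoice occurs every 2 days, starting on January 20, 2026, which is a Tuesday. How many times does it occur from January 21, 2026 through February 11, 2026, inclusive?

Occurrences land 2·i days after January 20, 2026 for i = 0, 1, 2, …
January 21, 2026 is 1 day after the start; 1 ÷ 2 = 0 remainder 1; since the remainder is 1, round up to i = 1. First occurrence in the window: #2 on January 22, 2026 (1×2 = 2 days in).
February 11, 2026 is 22 days after the start; 22 ÷ 2 = 11 remainder 0. Last occurrence in the window: #12 on February 11, 2026.
Occurrences #2 through #12: 11 in total.

11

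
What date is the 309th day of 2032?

4 November 2032

January has 31 days (309 − 31 = 278 remain).
February has 29 days (278 − 29 = 249 remain).
March has 31 days (249 − 31 = 218 remain).
April has 30 days (218 − 30 = 188 remain).
May has 31 days (188 − 31 = 157 remain).
June has 30 days (157 − 30 = 127 remain).
July has 31 days (127 − 31 = 96 remain).
August has 31 days (96 − 31 = 65 remain).
September has 30 days (65 − 30 = 35 remain).
October has 31 days (35 − 31 = 4 remain).
4 into November → November 4.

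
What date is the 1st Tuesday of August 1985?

August 6, 1985

The first Tuesday of August 1985 is August 6.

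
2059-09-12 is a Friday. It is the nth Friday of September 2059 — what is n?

Day 12 falls in week ⌈12/7⌉ of the month.
Days 1–7 hold the 1st Friday, 8–14 the 2nd, 15–21 the 3rd, 22–28 the 4th, 29–31 the 5th.
12 is in the range for the 2nd.

2nd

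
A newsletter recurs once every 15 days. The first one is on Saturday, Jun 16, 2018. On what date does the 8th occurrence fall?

Sep 29, 2018

The 8th occurrence is 7 intervals after the first: 7 × 15 = 105 days after Jun 16, 2018.
Jun has 30 days — 14 days to the end of Jun leaves 91.
Jul has 31 days (60 left).
Aug has 31 days (29 left).
29 days into Sep → Sep 29, 2018.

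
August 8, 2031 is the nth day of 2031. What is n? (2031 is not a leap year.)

Days in months before August: 31 + 28 + 31 + 30 + 31 + 30 + 31 = 212.
Plus 8 days into August → day 220.

220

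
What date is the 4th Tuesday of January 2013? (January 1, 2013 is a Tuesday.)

2013-01-22

January 2013 begins on a Tuesday, so the first Tuesday is January 1.
The 4th Tuesday is 3 weeks later: 1 + 21 = 22.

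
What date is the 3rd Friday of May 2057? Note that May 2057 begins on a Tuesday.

May 18, 2057

May 2057 begins on a Tuesday, so the first Friday is May 4 (3 days later).
The 3rd Friday is 2 weeks later: 4 + 14 = 18.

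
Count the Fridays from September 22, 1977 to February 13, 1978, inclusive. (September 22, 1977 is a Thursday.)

21

September 22, 1977 is a Thursday; the first Friday on or after it is September 23, 1977 (1 day later).
From September 23, 1977 to February 13, 1978: 7 + 31 + 30 + 31 + 31 + 13 = 143 days (rest of September, October, November, December, January, February).
143 ÷ 7 = 20 full weeks with remainder 3, so 20 more Fridays after the first → 21.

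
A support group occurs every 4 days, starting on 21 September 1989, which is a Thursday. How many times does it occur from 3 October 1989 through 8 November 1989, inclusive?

10

Occurrences land 4·i days after 21 September 1989 for i = 0, 1, 2, …
3 October 1989 is 12 days after the start; 12 ÷ 4 = 3 remainder 0. First occurrence in the window: #4 on 3 October 1989 (3×4 = 12 days in).
8 November 1989 is 48 days after the start; 48 ÷ 4 = 12 remainder 0. Last occurrence in the window: #13 on 8 November 1989.
Occurrences #4 through #13: 10 in total.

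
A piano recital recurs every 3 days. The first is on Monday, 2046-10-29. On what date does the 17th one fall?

2046-12-16

The 17th occurrence is 16 intervals after the first: 16 × 3 = 48 days after 2046-10-29.
October has 31 days — 2 days to the end of October leaves 46.
November has 30 days (16 left).
16 days into December → 2046-12-16.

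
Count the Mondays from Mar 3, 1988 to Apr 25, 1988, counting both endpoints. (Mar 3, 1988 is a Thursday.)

8

Mar 3, 1988 is a Thursday; the first Monday on or after it is Mar 7, 1988 (4 days later).
From Mar 7, 1988 to Apr 25, 1988: 24 + 25 = 49 days (rest of Mar, Apr).
49 ÷ 7 = 7 full weeks with remainder 0, so 7 more Mondays after the first → 8.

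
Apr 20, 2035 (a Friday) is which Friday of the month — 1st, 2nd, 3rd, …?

Day 20 falls in week ⌈20/7⌉ of the month.
Days 1–7 hold the 1st Friday, 8–14 the 2nd, 15–21 the 3rd, 22–28 the 4th, 29–31 the 5th.
20 is in the range for the 3rd.

3rd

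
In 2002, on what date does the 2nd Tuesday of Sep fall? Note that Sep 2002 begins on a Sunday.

Sep 10, 2002

Sep 2002 begins on a Sunday, so the first Tuesday is Sep 3 (2 days later).
The 2nd Tuesday is 1 weeks later: 3 + 7 = 10.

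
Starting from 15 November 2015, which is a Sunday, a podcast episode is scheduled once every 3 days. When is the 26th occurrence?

The 26th occurrence is 25 intervals after the first: 25 × 3 = 75 days after 15 November 2015.
November has 30 days — 15 days to the end of November leaves 60.
December has 31 days (29 left).
29 days into January → 29 January 2016.

29 January 2016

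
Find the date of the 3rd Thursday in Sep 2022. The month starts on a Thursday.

Sep 15, 2022

Sep 2022 begins on a Thursday, so the first Thursday is Sep 1.
The 3rd Thursday is 2 weeks later: 1 + 14 = 15.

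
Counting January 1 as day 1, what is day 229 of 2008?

Aug 16, 2008

Jan has 31 days (229 − 31 = 198 remain).
Feb has 29 days (198 − 29 = 169 remain).
Mar has 31 days (169 − 31 = 138 remain).
Apr has 30 days (138 − 30 = 108 remain).
May has 31 days (108 − 31 = 77 remain).
Jun has 30 days (77 − 30 = 47 remain).
Jul has 31 days (47 − 31 = 16 remain).
16 into Aug → Aug 16.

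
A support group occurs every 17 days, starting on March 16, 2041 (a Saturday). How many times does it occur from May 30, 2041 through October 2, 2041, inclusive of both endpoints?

Occurrences land 17·i days after March 16, 2041 for i = 0, 1, 2, …
May 30, 2041 is 75 days after the start; 75 ÷ 17 = 4 remainder 7; since the remainder is 7, round up to i = 5. First occurrence in the window: #6 on June 9, 2041 (5×17 = 85 days in).
October 2, 2041 is 200 days after the start; 200 ÷ 17 = 11 remainder 13. Last occurrence in the window: #12 on September 19, 2041.
Occurrences #6 through #12: 7 in total.

7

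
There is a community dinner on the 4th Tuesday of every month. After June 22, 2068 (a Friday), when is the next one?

June 2068 starts on a Friday; its first Tuesday is the 5th, so the 4th Tuesday is the 26th — June 26, 2068.
June 26, 2068 is after June 22, 2068, so that is the next one.

June 26, 2068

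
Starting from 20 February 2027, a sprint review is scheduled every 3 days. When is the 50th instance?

17 July 2027

The 50th occurrence is 49 intervals after the first: 49 × 3 = 147 days after 20 February 2027.
February has 28 days — 8 days to the end of February leaves 139.
March has 31 days (108 left).
April has 30 days (78 left).
May has 31 days (47 left).
June has 30 days (17 left).
17 days into July → 17 July 2027.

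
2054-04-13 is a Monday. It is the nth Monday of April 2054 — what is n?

2nd

Day 13 falls in week ⌈13/7⌉ of the month.
Days 1–7 hold the 1st Monday, 8–14 the 2nd, 15–21 the 3rd, 22–28 the 4th, 29–31 the 5th.
13 is in the range for the 2nd.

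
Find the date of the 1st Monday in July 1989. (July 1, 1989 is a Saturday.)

1989-07-03

July 1989 begins on a Saturday, so the first Monday is July 3 (2 days later).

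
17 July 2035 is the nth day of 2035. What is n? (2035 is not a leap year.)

Days in months before July: 31 + 28 + 31 + 30 + 31 + 30 = 181.
Plus 17 days into July → day 198.

198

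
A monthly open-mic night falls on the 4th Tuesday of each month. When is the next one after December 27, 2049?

December 28, 2049

December 2049 starts on a Wednesday; its first Tuesday is the 7th, so the 4th Tuesday is the 28th — December 28, 2049.
December 28, 2049 is after December 27, 2049, so that is the next one.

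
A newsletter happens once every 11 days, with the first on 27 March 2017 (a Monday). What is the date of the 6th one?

21 May 2017

The 6th occurrence is 5 intervals after the first: 5 × 11 = 55 days after 27 March 2017.
March has 31 days — 4 days to the end of March leaves 51.
April has 30 days (21 left).
21 days into May → 21 May 2017.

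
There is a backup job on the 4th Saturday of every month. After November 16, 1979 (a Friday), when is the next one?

November 1979 starts on a Thursday; its first Saturday is the 3rd, so the 4th Saturday is the 24th — November 24, 1979.
November 24, 1979 is after November 16, 1979, so that is the next one.

November 24, 1979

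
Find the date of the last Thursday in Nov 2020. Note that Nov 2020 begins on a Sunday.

Nov 2020 begins on a Sunday, so the first Thursday is Nov 5 (4 days later).
Nov 2020 has 30 days. Adding weeks: 5, 12, 19, 26 — the last one ≤ 30 is the 26th.

Nov 26, 2020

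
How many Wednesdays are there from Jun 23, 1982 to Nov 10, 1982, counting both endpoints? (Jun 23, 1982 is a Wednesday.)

21

Jun 23, 1982 is a Wednesday; the first Wednesday on or after it is Jun 23, 1982.
From Jun 23, 1982 to Nov 10, 1982: 7 + 31 + 31 + 30 + 31 + 10 = 140 days (rest of Jun, Jul, Aug, Sep, Oct, Nov).
140 ÷ 7 = 20 full weeks with remainder 0, so 20 more Wednesdays after the first → 21.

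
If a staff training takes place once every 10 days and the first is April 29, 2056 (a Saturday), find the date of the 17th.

October 6, 2056

The 17th occurrence is 16 intervals after the first: 16 × 10 = 160 days after April 29, 2056.
April has 30 days — 1 day to the end of April leaves 159.
May has 31 days (128 left).
June has 30 days (98 left).
July has 31 days (67 left).
August has 31 days (36 left).
September has 30 days (6 left).
6 days into October → October 6, 2056.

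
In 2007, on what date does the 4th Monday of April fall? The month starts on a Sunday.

April 2007 begins on a Sunday, so the first Monday is April 2 (1 day later).
The 4th Monday is 3 weeks later: 2 + 21 = 23.

2007-04-23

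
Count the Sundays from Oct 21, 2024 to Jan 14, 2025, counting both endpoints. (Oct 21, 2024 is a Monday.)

12

Oct 21, 2024 is a Monday; the first Sunday on or after it is Oct 27, 2024 (6 days later).
From Oct 27, 2024 to Jan 14, 2025: 4 + 30 + 31 + 14 = 79 days (rest of Oct, Nov, Dec, Jan).
79 ÷ 7 = 11 full weeks with remainder 2, so 11 more Sundays after the first → 12.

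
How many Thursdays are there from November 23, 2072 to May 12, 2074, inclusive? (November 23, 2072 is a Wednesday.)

November 23, 2072 is a Wednesday; the first Thursday on or after it is November 24, 2072 (1 day later).
From November 24, 2072 to May 12, 2074: 37 + 365 + 132 = 534 days (rest of 2072, 2073, to May 12, 2074 in 2074).
534 ÷ 7 = 76 full weeks with remainder 2, so 76 more Thursdays after the first → 77.

77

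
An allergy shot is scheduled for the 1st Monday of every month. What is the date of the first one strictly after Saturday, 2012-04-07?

April 2012 starts on a Sunday, so its 1st Monday is 2012-04-02 (1 day in).
That is not after 2012-04-07, so look at May 2012.
May 2012 starts on a Tuesday, so its 1st Monday is 2012-05-07 (6 days in).

2012-05-07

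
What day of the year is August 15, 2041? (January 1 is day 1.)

227

Days in months before August: 31 + 28 + 31 + 30 + 31 + 30 + 31 = 212.
Plus 15 days into August → day 227.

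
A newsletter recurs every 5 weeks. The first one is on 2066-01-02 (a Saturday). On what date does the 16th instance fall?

2067-06-11

The 16th occurrence is 15 intervals after the first: 15 × 35 = 525 days after 2066-01-02.
January has 31 days — 29 days to the end of January leaves 496.
From end of January to end of 2066 is 334 days (162 left).
January has 31 days (131 left).
February has 28 days (103 left).
March has 31 days (72 left).
April has 30 days (42 left).
May has 31 days (11 left).
11 days into June → 2067-06-11.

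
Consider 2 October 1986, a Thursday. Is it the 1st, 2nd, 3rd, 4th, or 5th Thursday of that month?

1st

Day 2 falls in week ⌈2/7⌉ of the month.
Days 1–7 hold the 1st Thursday, 8–14 the 2nd, 15–21 the 3rd, 22–28 the 4th, 29–31 the 5th.
2 is in the range for the 1st.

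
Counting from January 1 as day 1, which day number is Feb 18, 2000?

49

Days in months before Feb: 31 = 31.
Plus 18 days into Feb → day 49.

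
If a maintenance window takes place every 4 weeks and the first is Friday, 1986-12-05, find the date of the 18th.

1988-03-25

The 18th occurrence is 17 intervals after the first: 17 × 28 = 476 days after 1986-12-05.
December has 31 days — 26 days to the end of December leaves 450.
1987 has 365 days (85 left).
January has 31 days (54 left).
February has 29 days (25 left).
25 days into March → 1988-03-25.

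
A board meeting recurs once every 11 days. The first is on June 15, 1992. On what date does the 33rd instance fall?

June 2, 1993

The 33rd occurrence is 32 intervals after the first: 32 × 11 = 352 days after June 15, 1992.
June has 30 days — 15 days to the end of June leaves 337.
July has 31 days (306 left).
August has 31 days (275 left).
September has 30 days (245 left).
October has 31 days (214 left).
November has 30 days (184 left).
December has 31 days (153 left).
January has 31 days (122 left).
February has 28 days (94 left).
March has 31 days (63 left).
April has 30 days (33 left).
May has 31 days (2 left).
2 days into June → June 2, 1993.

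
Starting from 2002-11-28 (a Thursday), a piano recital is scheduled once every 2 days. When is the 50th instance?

The 50th occurrence is 49 intervals after the first: 49 × 2 = 98 days after 2002-11-28.
November has 30 days — 2 days to the end of November leaves 96.
December has 31 days (65 left).
January has 31 days (34 left).
February has 28 days (6 left).
6 days into March → 2003-03-06.

2003-03-06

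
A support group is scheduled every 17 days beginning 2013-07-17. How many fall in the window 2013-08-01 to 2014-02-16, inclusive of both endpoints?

12

Occurrences land 17·i days after 2013-07-17 for i = 0, 1, 2, …
2013-08-01 is 15 days after the start; 15 ÷ 17 = 0 remainder 15; since the remainder is 15, round up to i = 1. First occurrence in the window: #2 on 2013-08-03 (1×17 = 17 days in).
2014-02-16 is 214 days after the start; 214 ÷ 17 = 12 remainder 10. Last occurrence in the window: #13 on 2014-02-06.
Occurrences #2 through #13: 12 in total.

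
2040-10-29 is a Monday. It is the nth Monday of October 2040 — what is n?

Day 29 falls in week ⌈29/7⌉ of the month.
Days 1–7 hold the 1st Monday, 8–14 the 2nd, 15–21 the 3rd, 22–28 the 4th, 29–31 the 5th.
29 is in the range for the 5th.

5th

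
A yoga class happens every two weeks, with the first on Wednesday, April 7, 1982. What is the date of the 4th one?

The 4th occurrence is 3 intervals after the first: 3 × 14 = 42 days after April 7, 1982.
April has 30 days — 23 days to the end of April leaves 19.
19 days into May → May 19, 1982.

May 19, 1982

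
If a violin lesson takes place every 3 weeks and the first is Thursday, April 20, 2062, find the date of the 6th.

The 6th occurrence is 5 intervals after the first: 5 × 21 = 105 days after April 20, 2062.
April has 30 days — 10 days to the end of April leaves 95.
May has 31 days (64 left).
June has 30 days (34 left).
July has 31 days (3 left).
3 days into August → August 3, 2062.

August 3, 2062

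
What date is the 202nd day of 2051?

July 21, 2051

January has 31 days (202 − 31 = 171 remain).
February has 28 days (171 − 28 = 143 remain).
March has 31 days (143 − 31 = 112 remain).
April has 30 days (112 − 30 = 82 remain).
May has 31 days (82 − 31 = 51 remain).
June has 30 days (51 − 30 = 21 remain).
21 into July → July 21.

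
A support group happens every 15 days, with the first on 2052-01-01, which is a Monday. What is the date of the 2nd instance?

The 2nd occurrence is 1 interval after the first: 1 × 15 = 15 days after 2052-01-01.
15 days later is 2052-01-16.

2052-01-16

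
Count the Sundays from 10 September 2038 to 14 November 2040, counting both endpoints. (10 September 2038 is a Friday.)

114

10 September 2038 is a Friday; the first Sunday on or after it is 12 September 2038 (2 days later).
From 12 September 2038 to 14 November 2040: 110 + 365 + 319 = 794 days (rest of 2038, 2039, to 14 November 2040 in 2040).
794 ÷ 7 = 113 full weeks with remainder 3, so 113 more Sundays after the first → 114.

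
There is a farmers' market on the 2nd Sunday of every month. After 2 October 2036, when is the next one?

12 October 2036

October 2036 starts on a Wednesday; its first Sunday is the 5th, so the 2nd Sunday is the 12th — 12 October 2036.
12 October 2036 is after 2 October 2036, so that is the next one.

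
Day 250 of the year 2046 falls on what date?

September 7, 2046

January has 31 days (250 − 31 = 219 remain).
February has 28 days (219 − 28 = 191 remain).
March has 31 days (191 − 31 = 160 remain).
April has 30 days (160 − 30 = 130 remain).
May has 31 days (130 − 31 = 99 remain).
June has 30 days (99 − 30 = 69 remain).
July has 31 days (69 − 31 = 38 remain).
August has 31 days (38 − 31 = 7 remain).
7 into September → September 7.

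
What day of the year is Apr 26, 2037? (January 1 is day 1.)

116

Days in months before Apr: 31 + 28 + 31 = 90.
Plus 26 days into Apr → day 116.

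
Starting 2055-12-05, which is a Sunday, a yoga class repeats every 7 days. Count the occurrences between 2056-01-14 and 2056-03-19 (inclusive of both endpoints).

10

Occurrences land 7·i days after 2055-12-05 for i = 0, 1, 2, …
2056-01-14 is 40 days after the start; 40 ÷ 7 = 5 remainder 5; since the remainder is 5, round up to i = 6. First occurrence in the window: #7 on 2056-01-16 (6×7 = 42 days in).
2056-03-19 is 105 days after the start; 105 ÷ 7 = 15 remainder 0. Last occurrence in the window: #16 on 2056-03-19.
Occurrences #7 through #16: 10 in total.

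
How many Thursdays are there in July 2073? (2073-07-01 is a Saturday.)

2073-07-01 is a Saturday; the first Thursday on or after it is 2073-07-06 (5 days later).
From 2073-07-06 to 2073-07-31 is 31 − 6 = 25 days.
25 ÷ 7 = 3 full weeks with remainder 4, so 3 more Thursdays after the first → 4.

4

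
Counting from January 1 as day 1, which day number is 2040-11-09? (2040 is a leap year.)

314

Days in months before November: 31 + 29 + 31 + 30 + 31 + 30 + 31 + 31 + 30 + 31 = 305.
Plus 9 days into November → day 314.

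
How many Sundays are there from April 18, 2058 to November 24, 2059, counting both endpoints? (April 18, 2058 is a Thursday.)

April 18, 2058 is a Thursday; the first Sunday on or after it is April 21, 2058 (3 days later).
From April 21, 2058 to November 24, 2059: 254 + 328 = 582 days (rest of 2058, to November 24, 2059 in 2059).
582 ÷ 7 = 83 full weeks with remainder 1, so 83 more Sundays after the first → 84.

84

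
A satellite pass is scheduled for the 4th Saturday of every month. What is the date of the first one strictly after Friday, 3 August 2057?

August 2057 starts on a Wednesday; its first Saturday is the 4th, so the 4th Saturday is the 25th — 25 August 2057.
25 August 2057 is after 3 August 2057, so that is the next one.

25 August 2057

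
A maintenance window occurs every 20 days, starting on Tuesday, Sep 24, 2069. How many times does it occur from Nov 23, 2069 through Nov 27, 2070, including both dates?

Occurrences land 20·i days after Sep 24, 2069 for i = 0, 1, 2, …
Nov 23, 2069 is 60 days after the start; 60 ÷ 20 = 3 remainder 0. First occurrence in the window: #4 on Nov 23, 2069 (3×20 = 60 days in).
Nov 27, 2070 is 429 days after the start; 429 ÷ 20 = 21 remainder 9. Last occurrence in the window: #22 on Nov 18, 2070.
Occurrences #4 through #22: 19 in total.

19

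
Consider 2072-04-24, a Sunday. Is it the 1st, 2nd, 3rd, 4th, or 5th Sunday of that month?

Day 24 falls in week ⌈24/7⌉ of the month.
Days 1–7 hold the 1st Sunday, 8–14 the 2nd, 15–21 the 3rd, 22–28 the 4th, 29–31 the 5th.
24 is in the range for the 4th.

4th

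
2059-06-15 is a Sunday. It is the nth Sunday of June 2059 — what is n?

Day 15 falls in week ⌈15/7⌉ of the month.
Days 1–7 hold the 1st Sunday, 8–14 the 2nd, 15–21 the 3rd, 22–28 the 4th, 29–31 the 5th.
15 is in the range for the 3rd.

3rd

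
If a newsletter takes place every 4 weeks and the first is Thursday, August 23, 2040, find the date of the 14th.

The 14th occurrence is 13 intervals after the first: 13 × 28 = 364 days after August 23, 2040.
August has 31 days — 8 days to the end of August leaves 356.
September has 30 days (326 left).
October has 31 days (295 left).
November has 30 days (265 left).
December has 31 days (234 left).
January has 31 days (203 left).
February has 28 days (175 left).
March has 31 days (144 left).
April has 30 days (114 left).
May has 31 days (83 left).
June has 30 days (53 left).
July has 31 days (22 left).
22 days into August → August 22, 2041.

August 22, 2041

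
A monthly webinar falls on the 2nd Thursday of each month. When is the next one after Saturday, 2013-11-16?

November 2013 starts on a Friday; its first Thursday is the 7th, so the 2nd Thursday is the 14th — 2013-11-14.
That is not after 2013-11-16, so look at December 2013.
December 2013 starts on a Sunday; its first Thursday is the 5th, so the 2nd Thursday is the 12th — 2013-12-12.

2013-12-12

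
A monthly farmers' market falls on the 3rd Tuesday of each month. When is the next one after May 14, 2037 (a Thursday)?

May 2037 starts on a Friday; its first Tuesday is the 5th, so the 3rd Tuesday is the 19th — May 19, 2037.
May 19, 2037 is after May 14, 2037, so that is the next one.

May 19, 2037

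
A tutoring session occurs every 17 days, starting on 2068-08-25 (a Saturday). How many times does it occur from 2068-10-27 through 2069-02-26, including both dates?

Occurrences land 17·i days after 2068-08-25 for i = 0, 1, 2, …
2068-10-27 is 63 days after the start; 63 ÷ 17 = 3 remainder 12; since the remainder is 12, round up to i = 4. First occurrence in the window: #5 on 2068-11-01 (4×17 = 68 days in).
2069-02-26 is 185 days after the start; 185 ÷ 17 = 10 remainder 15. Last occurrence in the window: #11 on 2069-02-11.
Occurrences #5 through #11: 7 in total.

7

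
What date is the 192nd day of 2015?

January has 31 days (192 − 31 = 161 remain).
February has 28 days (161 − 28 = 133 remain).
March has 31 days (133 − 31 = 102 remain).
April has 30 days (102 − 30 = 72 remain).
May has 31 days (72 − 31 = 41 remain).
June has 30 days (41 − 30 = 11 remain).
11 into July → July 11.

2015-07-11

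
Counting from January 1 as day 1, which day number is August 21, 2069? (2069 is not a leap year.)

Days in months before August: 31 + 28 + 31 + 30 + 31 + 30 + 31 = 212.
Plus 21 days into August → day 233.

233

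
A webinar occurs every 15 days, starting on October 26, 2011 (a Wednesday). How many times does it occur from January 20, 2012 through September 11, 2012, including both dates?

Occurrences land 15·i days after October 26, 2011 for i = 0, 1, 2, …
January 20, 2012 is 86 days after the start; 86 ÷ 15 = 5 remainder 11; since the remainder is 11, round up to i = 6. First occurrence in the window: #7 on January 24, 2012 (6×15 = 90 days in).
September 11, 2012 is 321 days after the start; 321 ÷ 15 = 21 remainder 6. Last occurrence in the window: #22 on September 5, 2012.
Occurrences #7 through #22: 16 in total.

16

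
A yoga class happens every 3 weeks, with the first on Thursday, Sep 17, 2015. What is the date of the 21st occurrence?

The 21st occurrence is 20 intervals after the first: 20 × 21 = 420 days after Sep 17, 2015.
Sep has 30 days — 13 days to the end of Sep leaves 407.
From end of Sep to end of 2015 is 92 days (315 left).
Jan has 31 days (284 left).
Feb has 29 days (255 left).
Mar has 31 days (224 left).
Apr has 30 days (194 left).
May has 31 days (163 left).
Jun has 30 days (133 left).
Jul has 31 days (102 left).
Aug has 31 days (71 left).
Sep has 30 days (41 left).
Oct has 31 days (10 left).
10 days into Nov → Nov 10, 2016.

Nov 10, 2016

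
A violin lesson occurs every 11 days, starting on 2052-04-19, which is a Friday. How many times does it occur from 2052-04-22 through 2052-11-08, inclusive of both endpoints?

18

Occurrences land 11·i days after 2052-04-19 for i = 0, 1, 2, …
2052-04-22 is 3 days after the start; 3 ÷ 11 = 0 remainder 3; since the remainder is 3, round up to i = 1. First occurrence in the window: #2 on 2052-04-30 (1×11 = 11 days in).
2052-11-08 is 203 days after the start; 203 ÷ 11 = 18 remainder 5. Last occurrence in the window: #19 on 2052-11-03.
Occurrences #2 through #19: 18 in total.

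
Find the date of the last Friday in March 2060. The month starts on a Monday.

March 2060 begins on a Monday, so the first Friday is March 5 (4 days later).
March 2060 has 31 days. Adding weeks: 5, 12, 19, 26 — the last one ≤ 31 is the 26th.

26 March 2060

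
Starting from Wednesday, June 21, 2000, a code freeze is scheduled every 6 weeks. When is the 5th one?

December 6, 2000

The 5th occurrence is 4 intervals after the first: 4 × 42 = 168 days after June 21, 2000.
June has 30 days — 9 days to the end of June leaves 159.
July has 31 days (128 left).
August has 31 days (97 left).
September has 30 days (67 left).
October has 31 days (36 left).
November has 30 days (6 left).
6 days into December → December 6, 2000.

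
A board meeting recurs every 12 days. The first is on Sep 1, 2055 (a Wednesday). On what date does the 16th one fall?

The 16th occurrence is 15 intervals after the first: 15 × 12 = 180 days after Sep 1, 2055.
Sep has 30 days — 29 days to the end of Sep leaves 151.
Oct has 31 days (120 left).
Nov has 30 days (90 left).
Dec has 31 days (59 left).
Jan has 31 days (28 left).
28 days into Feb → Feb 28, 2056.

Feb 28, 2056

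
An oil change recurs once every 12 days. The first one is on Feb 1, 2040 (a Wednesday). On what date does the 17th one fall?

The 17th occurrence is 16 intervals after the first: 16 × 12 = 192 days after Feb 1, 2040.
Feb has 29 days — 28 days to the end of Feb leaves 164.
Mar has 31 days (133 left).
Apr has 30 days (103 left).
May has 31 days (72 left).
Jun has 30 days (42 left).
Jul has 31 days (11 left).
11 days into Aug → Aug 11, 2040.

Aug 11, 2040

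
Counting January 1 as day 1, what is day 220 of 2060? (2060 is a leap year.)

7 August 2060

January has 31 days (220 − 31 = 189 remain).
February has 29 days (189 − 29 = 160 remain).
March has 31 days (160 − 31 = 129 remain).
April has 30 days (129 − 30 = 99 remain).
May has 31 days (99 − 31 = 68 remain).
June has 30 days (68 − 30 = 38 remain).
July has 31 days (38 − 31 = 7 remain).
7 into August → August 7.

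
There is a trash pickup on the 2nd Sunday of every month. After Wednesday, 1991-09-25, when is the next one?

1991-10-13

September 1991 starts on a Sunday; its first Sunday is the 1st, so the 2nd Sunday is the 8th — 1991-09-08.
That is not after 1991-09-25, so look at October 1991.
October 1991 starts on a Tuesday; its first Sunday is the 6th, so the 2nd Sunday is the 13th — 1991-10-13.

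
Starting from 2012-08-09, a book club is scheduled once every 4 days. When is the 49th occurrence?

2013-02-17

The 49th occurrence is 48 intervals after the first: 48 × 4 = 192 days after 2012-08-09.
August has 31 days — 22 days to the end of August leaves 170.
September has 30 days (140 left).
October has 31 days (109 left).
November has 30 days (79 left).
December has 31 days (48 left).
January has 31 days (17 left).
17 days into February → 2013-02-17.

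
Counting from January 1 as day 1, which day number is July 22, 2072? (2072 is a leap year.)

204

Days in months before July: 31 + 29 + 31 + 30 + 31 + 30 = 182.
Plus 22 days into July → day 204.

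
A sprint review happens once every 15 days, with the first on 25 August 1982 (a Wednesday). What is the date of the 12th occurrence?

6 February 1983

The 12th occurrence is 11 intervals after the first: 11 × 15 = 165 days after 25 August 1982.
August has 31 days — 6 days to the end of August leaves 159.
September has 30 days (129 left).
October has 31 days (98 left).
November has 30 days (68 left).
December has 31 days (37 left).
January has 31 days (6 left).
6 days into February → 6 February 1983.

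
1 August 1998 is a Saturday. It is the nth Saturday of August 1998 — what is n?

1st

Day 1 falls in week ⌈1/7⌉ of the month.
Days 1–7 hold the 1st Saturday, 8–14 the 2nd, 15–21 the 3rd, 22–28 the 4th, 29–31 the 5th.
1 is in the range for the 1st.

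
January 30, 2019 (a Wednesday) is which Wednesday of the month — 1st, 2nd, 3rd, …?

5th

Day 30 falls in week ⌈30/7⌉ of the month.
Days 1–7 hold the 1st Wednesday, 8–14 the 2nd, 15–21 the 3rd, 22–28 the 4th, 29–31 the 5th.
30 is in the range for the 5th.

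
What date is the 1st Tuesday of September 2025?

The first Tuesday of September 2025 is September 2.

2025-09-02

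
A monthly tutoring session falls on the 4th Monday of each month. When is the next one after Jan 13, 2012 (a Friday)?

Jan 2012 starts on a Sunday; its first Monday is the 2nd, so the 4th Monday is the 23rd — Jan 23, 2012.
Jan 23, 2012 is after Jan 13, 2012, so that is the next one.

Jan 23, 2012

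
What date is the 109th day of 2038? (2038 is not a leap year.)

January has 31 days (109 − 31 = 78 remain).
February has 28 days (78 − 28 = 50 remain).
March has 31 days (50 − 31 = 19 remain).
19 into April → April 19.

April 19, 2038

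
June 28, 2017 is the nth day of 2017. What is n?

Days in months before June: 31 + 28 + 31 + 30 + 31 = 151.
Plus 28 days into June → day 179.

179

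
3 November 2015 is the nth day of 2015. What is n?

Days in months before November: 31 + 28 + 31 + 30 + 31 + 30 + 31 + 31 + 30 + 31 = 304.
Plus 3 days into November → day 307.

307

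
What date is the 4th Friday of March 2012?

The first Friday of March 2012 is March 2.
The 4th Friday is 3 weeks later: 2 + 21 = 23.

23 March 2012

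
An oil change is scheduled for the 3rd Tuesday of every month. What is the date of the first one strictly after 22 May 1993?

May 1993 starts on a Saturday; its first Tuesday is the 4th, so the 3rd Tuesday is the 18th — 18 May 1993.
That is not after 22 May 1993, so look at June 1993.
June 1993 starts on a Tuesday; its first Tuesday is the 1st, so the 3rd Tuesday is the 15th — 15 June 1993.

15 June 1993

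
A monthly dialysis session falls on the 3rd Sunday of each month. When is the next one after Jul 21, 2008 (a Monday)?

Jul 2008 starts on a Tuesday; its first Sunday is the 6th, so the 3rd Sunday is the 20th — Jul 20, 2008.
That is not after Jul 21, 2008, so look at Aug 2008.
Aug 2008 starts on a Friday; its first Sunday is the 3rd, so the 3rd Sunday is the 17th — Aug 17, 2008.

Aug 17, 2008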